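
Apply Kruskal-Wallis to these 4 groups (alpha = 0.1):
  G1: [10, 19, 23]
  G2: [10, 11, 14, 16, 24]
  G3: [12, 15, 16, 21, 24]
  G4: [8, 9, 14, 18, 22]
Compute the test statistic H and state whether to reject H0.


Step 1: Combine all N = 18 observations and assign midranks.
sorted (value, group, rank): (8,G4,1), (9,G4,2), (10,G1,3.5), (10,G2,3.5), (11,G2,5), (12,G3,6), (14,G2,7.5), (14,G4,7.5), (15,G3,9), (16,G2,10.5), (16,G3,10.5), (18,G4,12), (19,G1,13), (21,G3,14), (22,G4,15), (23,G1,16), (24,G2,17.5), (24,G3,17.5)
Step 2: Sum ranks within each group.
R_1 = 32.5 (n_1 = 3)
R_2 = 44 (n_2 = 5)
R_3 = 57 (n_3 = 5)
R_4 = 37.5 (n_4 = 5)
Step 3: H = 12/(N(N+1)) * sum(R_i^2/n_i) - 3(N+1)
     = 12/(18*19) * (32.5^2/3 + 44^2/5 + 57^2/5 + 37.5^2/5) - 3*19
     = 0.035088 * 1670.33 - 57
     = 1.608187.
Step 4: Ties present; correction factor C = 1 - 24/(18^3 - 18) = 0.995872. Corrected H = 1.608187 / 0.995872 = 1.614853.
Step 5: Under H0, H ~ chi^2(3); p-value = 0.656027.
Step 6: alpha = 0.1. fail to reject H0.

H = 1.6149, df = 3, p = 0.656027, fail to reject H0.


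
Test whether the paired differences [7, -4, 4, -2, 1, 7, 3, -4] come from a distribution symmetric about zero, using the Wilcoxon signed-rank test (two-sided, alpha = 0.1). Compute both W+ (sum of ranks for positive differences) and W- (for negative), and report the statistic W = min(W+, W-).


Step 1: Drop any zero differences (none here) and take |d_i|.
|d| = [7, 4, 4, 2, 1, 7, 3, 4]
Step 2: Midrank |d_i| (ties get averaged ranks).
ranks: |7|->7.5, |4|->5, |4|->5, |2|->2, |1|->1, |7|->7.5, |3|->3, |4|->5
Step 3: Attach original signs; sum ranks with positive sign and with negative sign.
W+ = 7.5 + 5 + 1 + 7.5 + 3 = 24
W- = 5 + 2 + 5 = 12
(Check: W+ + W- = 36 should equal n(n+1)/2 = 36.)
Step 4: Test statistic W = min(W+, W-) = 12.
Step 5: Ties in |d|, so use the tie-corrected normal approximation.
        E[W] = n(n+1)/4 = 8*9/4 = 18.
        Tie groups: |d|=4 (t=3), |d|=7 (t=2); sum(t^3 - t) = 30.
        Var[W] = n(n+1)(2n+1)/24 - sum(t^3-t)/48 = 1224/24 - 30/48 = 50.375.
        z = (W - E[W]) / sqrt(Var[W]) = (12 - 18) / 7.0975 = -0.8454.
        Two-sided p = 2*Phi(z) = 0.397908.
Step 6: alpha = 0.1. fail to reject H0.

W+ = 24, W- = 12, W = min = 12, p = 0.397908, fail to reject H0.


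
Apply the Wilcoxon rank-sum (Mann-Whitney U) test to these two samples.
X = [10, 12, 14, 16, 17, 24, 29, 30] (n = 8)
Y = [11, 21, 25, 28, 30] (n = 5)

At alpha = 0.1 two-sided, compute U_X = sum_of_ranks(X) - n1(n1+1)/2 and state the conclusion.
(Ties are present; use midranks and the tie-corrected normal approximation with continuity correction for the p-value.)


Step 1: Combine and sort all 13 observations; assign midranks.
sorted (value, group): (10,X), (11,Y), (12,X), (14,X), (16,X), (17,X), (21,Y), (24,X), (25,Y), (28,Y), (29,X), (30,X), (30,Y)
ranks: 10->1, 11->2, 12->3, 14->4, 16->5, 17->6, 21->7, 24->8, 25->9, 28->10, 29->11, 30->12.5, 30->12.5
Step 2: Rank sum for X: R1 = 1 + 3 + 4 + 5 + 6 + 8 + 11 + 12.5 = 50.5.
Step 3: U_X = R1 - n1(n1+1)/2 = 50.5 - 8*9/2 = 50.5 - 36 = 14.5.
       U_Y = n1*n2 - U_X = 40 - 14.5 = 25.5.
Step 4: Ties are present, so use the tie-corrected normal approximation (with continuity correction) for the p-value.
Step 5: p-value = 0.463600; compare to alpha = 0.1. fail to reject H0.

U_X = 14.5, p = 0.463600, fail to reject H0 at alpha = 0.1.


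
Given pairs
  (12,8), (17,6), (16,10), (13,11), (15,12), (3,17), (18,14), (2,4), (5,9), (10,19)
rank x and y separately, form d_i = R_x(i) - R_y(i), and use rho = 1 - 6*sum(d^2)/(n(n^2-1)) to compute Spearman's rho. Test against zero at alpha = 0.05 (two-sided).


Step 1: Rank x and y separately (midranks; no ties here).
rank(x): 12->5, 17->9, 16->8, 13->6, 15->7, 3->2, 18->10, 2->1, 5->3, 10->4
rank(y): 8->3, 6->2, 10->5, 11->6, 12->7, 17->9, 14->8, 4->1, 9->4, 19->10
Step 2: d_i = R_x(i) - R_y(i); compute d_i^2.
  (5-3)^2=4, (9-2)^2=49, (8-5)^2=9, (6-6)^2=0, (7-7)^2=0, (2-9)^2=49, (10-8)^2=4, (1-1)^2=0, (3-4)^2=1, (4-10)^2=36
sum(d^2) = 152.
Step 3: rho = 1 - 6*152 / (10*(10^2 - 1)) = 1 - 912/990 = 0.078788.
Step 4: Under H0, t = rho * sqrt((n-2)/(1-rho^2)) = 0.2235 ~ t(8).
Step 5: Two-sided p-value from the t-distribution with 8 df = 0.828717.
Step 6: alpha = 0.05. fail to reject H0.

rho = 0.0788, p = 0.828717, fail to reject H0 at alpha = 0.05.


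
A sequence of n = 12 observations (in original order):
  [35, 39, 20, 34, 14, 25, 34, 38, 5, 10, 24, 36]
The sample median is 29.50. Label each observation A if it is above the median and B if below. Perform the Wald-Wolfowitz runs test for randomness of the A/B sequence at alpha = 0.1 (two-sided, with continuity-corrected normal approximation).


Step 1: Compute median = 29.50; label A = above, B = below.
Labels in order: AABABBAABBBA  (n_A = 6, n_B = 6)
Step 2: Count runs R = 7.
Step 3: Under H0 (random ordering), E[R] = 2*n_A*n_B/(n_A+n_B) + 1 = 2*6*6/12 + 1 = 7.0000.
        Var[R] = 2*n_A*n_B*(2*n_A*n_B - n_A - n_B) / ((n_A+n_B)^2 * (n_A+n_B-1)) = 4320/1584 = 2.7273.
        SD[R] = 1.6514.
Step 4: R = E[R], so z = 0 with no continuity correction.
Step 5: Two-sided p-value via normal approximation = 2*(1 - Phi(|z|)) = 1.000000.
Step 6: alpha = 0.1. fail to reject H0.

R = 7, z = 0.0000, p = 1.000000, fail to reject H0.


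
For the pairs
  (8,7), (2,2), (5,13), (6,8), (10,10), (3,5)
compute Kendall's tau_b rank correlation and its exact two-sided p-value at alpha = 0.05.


Step 1: Enumerate the 15 unordered pairs (i,j) with i<j and classify each by sign(x_j-x_i) * sign(y_j-y_i).
  (1,2):dx=-6,dy=-5->C; (1,3):dx=-3,dy=+6->D; (1,4):dx=-2,dy=+1->D; (1,5):dx=+2,dy=+3->C
  (1,6):dx=-5,dy=-2->C; (2,3):dx=+3,dy=+11->C; (2,4):dx=+4,dy=+6->C; (2,5):dx=+8,dy=+8->C
  (2,6):dx=+1,dy=+3->C; (3,4):dx=+1,dy=-5->D; (3,5):dx=+5,dy=-3->D; (3,6):dx=-2,dy=-8->C
  (4,5):dx=+4,dy=+2->C; (4,6):dx=-3,dy=-3->C; (5,6):dx=-7,dy=-5->C
Step 2: C = 11, D = 4, total pairs = 15.
Step 3: tau = (C - D)/(n(n-1)/2) = (11 - 4)/15 = 0.466667.
Step 4: Exact two-sided p-value (enumerate n! = 720 permutations of y under H0): p = 0.272222.
Step 5: alpha = 0.05. fail to reject H0.

tau_b = 0.4667 (C=11, D=4), p = 0.272222, fail to reject H0.


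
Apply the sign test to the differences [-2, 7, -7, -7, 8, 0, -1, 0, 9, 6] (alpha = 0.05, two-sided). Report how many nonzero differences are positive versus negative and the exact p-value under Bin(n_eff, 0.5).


Step 1: Discard zero differences. Original n = 10; n_eff = number of nonzero differences = 8.
Nonzero differences (with sign): -2, +7, -7, -7, +8, -1, +9, +6
Step 2: Count signs: positive = 4, negative = 4.
Step 3: Under H0: P(positive) = 0.5, so the number of positives S ~ Bin(8, 0.5).
Step 4: Two-sided exact p-value = sum of Bin(8,0.5) probabilities at or below the observed probability = 1.000000.
Step 5: alpha = 0.05. fail to reject H0.

n_eff = 8, pos = 4, neg = 4, p = 1.000000, fail to reject H0.


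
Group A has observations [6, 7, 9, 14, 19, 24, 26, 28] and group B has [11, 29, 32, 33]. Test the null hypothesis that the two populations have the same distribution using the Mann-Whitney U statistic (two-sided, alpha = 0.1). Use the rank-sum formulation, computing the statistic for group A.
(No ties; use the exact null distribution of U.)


Step 1: Combine and sort all 12 observations; assign midranks.
sorted (value, group): (6,X), (7,X), (9,X), (11,Y), (14,X), (19,X), (24,X), (26,X), (28,X), (29,Y), (32,Y), (33,Y)
ranks: 6->1, 7->2, 9->3, 11->4, 14->5, 19->6, 24->7, 26->8, 28->9, 29->10, 32->11, 33->12
Step 2: Rank sum for X: R1 = 1 + 2 + 3 + 5 + 6 + 7 + 8 + 9 = 41.
Step 3: U_X = R1 - n1(n1+1)/2 = 41 - 8*9/2 = 41 - 36 = 5.
       U_Y = n1*n2 - U_X = 32 - 5 = 27.
Step 4: No ties, so the exact null distribution of U (based on enumerating the C(12,8) = 495 equally likely rank assignments) gives the two-sided p-value.
Step 5: p-value = 0.072727; compare to alpha = 0.1. reject H0.

U_X = 5, p = 0.072727, reject H0 at alpha = 0.1.


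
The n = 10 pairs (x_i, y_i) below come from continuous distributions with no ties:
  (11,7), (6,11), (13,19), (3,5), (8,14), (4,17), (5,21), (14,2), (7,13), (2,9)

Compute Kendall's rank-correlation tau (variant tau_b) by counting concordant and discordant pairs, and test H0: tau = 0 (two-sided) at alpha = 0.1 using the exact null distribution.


Step 1: Enumerate the 45 unordered pairs (i,j) with i<j and classify each by sign(x_j-x_i) * sign(y_j-y_i).
  (1,2):dx=-5,dy=+4->D; (1,3):dx=+2,dy=+12->C; (1,4):dx=-8,dy=-2->C; (1,5):dx=-3,dy=+7->D
  (1,6):dx=-7,dy=+10->D; (1,7):dx=-6,dy=+14->D; (1,8):dx=+3,dy=-5->D; (1,9):dx=-4,dy=+6->D
  (1,10):dx=-9,dy=+2->D; (2,3):dx=+7,dy=+8->C; (2,4):dx=-3,dy=-6->C; (2,5):dx=+2,dy=+3->C
  (2,6):dx=-2,dy=+6->D; (2,7):dx=-1,dy=+10->D; (2,8):dx=+8,dy=-9->D; (2,9):dx=+1,dy=+2->C
  (2,10):dx=-4,dy=-2->C; (3,4):dx=-10,dy=-14->C; (3,5):dx=-5,dy=-5->C; (3,6):dx=-9,dy=-2->C
  (3,7):dx=-8,dy=+2->D; (3,8):dx=+1,dy=-17->D; (3,9):dx=-6,dy=-6->C; (3,10):dx=-11,dy=-10->C
  (4,5):dx=+5,dy=+9->C; (4,6):dx=+1,dy=+12->C; (4,7):dx=+2,dy=+16->C; (4,8):dx=+11,dy=-3->D
  (4,9):dx=+4,dy=+8->C; (4,10):dx=-1,dy=+4->D; (5,6):dx=-4,dy=+3->D; (5,7):dx=-3,dy=+7->D
  (5,8):dx=+6,dy=-12->D; (5,9):dx=-1,dy=-1->C; (5,10):dx=-6,dy=-5->C; (6,7):dx=+1,dy=+4->C
  (6,8):dx=+10,dy=-15->D; (6,9):dx=+3,dy=-4->D; (6,10):dx=-2,dy=-8->C; (7,8):dx=+9,dy=-19->D
  (7,9):dx=+2,dy=-8->D; (7,10):dx=-3,dy=-12->C; (8,9):dx=-7,dy=+11->D; (8,10):dx=-12,dy=+7->D
  (9,10):dx=-5,dy=-4->C
Step 2: C = 22, D = 23, total pairs = 45.
Step 3: tau = (C - D)/(n(n-1)/2) = (22 - 23)/45 = -0.022222.
Step 4: Exact two-sided p-value (enumerate n! = 3628800 permutations of y under H0): p = 1.000000.
Step 5: alpha = 0.1. fail to reject H0.

tau_b = -0.0222 (C=22, D=23), p = 1.000000, fail to reject H0.


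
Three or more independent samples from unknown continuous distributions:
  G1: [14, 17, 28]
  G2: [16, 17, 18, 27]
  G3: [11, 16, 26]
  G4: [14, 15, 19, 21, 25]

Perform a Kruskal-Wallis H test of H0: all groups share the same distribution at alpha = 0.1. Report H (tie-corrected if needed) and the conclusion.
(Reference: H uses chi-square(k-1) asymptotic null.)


Step 1: Combine all N = 15 observations and assign midranks.
sorted (value, group, rank): (11,G3,1), (14,G1,2.5), (14,G4,2.5), (15,G4,4), (16,G2,5.5), (16,G3,5.5), (17,G1,7.5), (17,G2,7.5), (18,G2,9), (19,G4,10), (21,G4,11), (25,G4,12), (26,G3,13), (27,G2,14), (28,G1,15)
Step 2: Sum ranks within each group.
R_1 = 25 (n_1 = 3)
R_2 = 36 (n_2 = 4)
R_3 = 19.5 (n_3 = 3)
R_4 = 39.5 (n_4 = 5)
Step 3: H = 12/(N(N+1)) * sum(R_i^2/n_i) - 3(N+1)
     = 12/(15*16) * (25^2/3 + 36^2/4 + 19.5^2/3 + 39.5^2/5) - 3*16
     = 0.050000 * 971.133 - 48
     = 0.556667.
Step 4: Ties present; correction factor C = 1 - 18/(15^3 - 15) = 0.994643. Corrected H = 0.556667 / 0.994643 = 0.559665.
Step 5: Under H0, H ~ chi^2(3); p-value = 0.905601.
Step 6: alpha = 0.1. fail to reject H0.

H = 0.5597, df = 3, p = 0.905601, fail to reject H0.


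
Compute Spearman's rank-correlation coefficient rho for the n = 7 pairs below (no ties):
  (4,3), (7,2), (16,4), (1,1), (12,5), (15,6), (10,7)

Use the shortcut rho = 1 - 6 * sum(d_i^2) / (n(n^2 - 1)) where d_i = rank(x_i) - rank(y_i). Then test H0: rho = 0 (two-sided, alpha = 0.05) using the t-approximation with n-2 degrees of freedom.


Step 1: Rank x and y separately (midranks; no ties here).
rank(x): 4->2, 7->3, 16->7, 1->1, 12->5, 15->6, 10->4
rank(y): 3->3, 2->2, 4->4, 1->1, 5->5, 6->6, 7->7
Step 2: d_i = R_x(i) - R_y(i); compute d_i^2.
  (2-3)^2=1, (3-2)^2=1, (7-4)^2=9, (1-1)^2=0, (5-5)^2=0, (6-6)^2=0, (4-7)^2=9
sum(d^2) = 20.
Step 3: rho = 1 - 6*20 / (7*(7^2 - 1)) = 1 - 120/336 = 0.642857.
Step 4: Under H0, t = rho * sqrt((n-2)/(1-rho^2)) = 1.8766 ~ t(5).
Step 5: Two-sided p-value from the t-distribution with 5 df = 0.119392.
Step 6: alpha = 0.05. fail to reject H0.

rho = 0.6429, p = 0.119392, fail to reject H0 at alpha = 0.05.


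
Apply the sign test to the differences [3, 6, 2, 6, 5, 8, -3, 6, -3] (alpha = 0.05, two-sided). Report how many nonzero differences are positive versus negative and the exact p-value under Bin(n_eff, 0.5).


Step 1: Discard zero differences. Original n = 9; n_eff = number of nonzero differences = 9.
Nonzero differences (with sign): +3, +6, +2, +6, +5, +8, -3, +6, -3
Step 2: Count signs: positive = 7, negative = 2.
Step 3: Under H0: P(positive) = 0.5, so the number of positives S ~ Bin(9, 0.5).
Step 4: Two-sided exact p-value = sum of Bin(9,0.5) probabilities at or below the observed probability = 0.179688.
Step 5: alpha = 0.05. fail to reject H0.

n_eff = 9, pos = 7, neg = 2, p = 0.179688, fail to reject H0.


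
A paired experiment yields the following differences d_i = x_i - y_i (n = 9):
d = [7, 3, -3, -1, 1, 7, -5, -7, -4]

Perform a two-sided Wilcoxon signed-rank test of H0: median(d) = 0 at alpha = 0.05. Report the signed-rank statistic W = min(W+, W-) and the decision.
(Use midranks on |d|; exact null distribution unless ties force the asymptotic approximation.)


Step 1: Drop any zero differences (none here) and take |d_i|.
|d| = [7, 3, 3, 1, 1, 7, 5, 7, 4]
Step 2: Midrank |d_i| (ties get averaged ranks).
ranks: |7|->8, |3|->3.5, |3|->3.5, |1|->1.5, |1|->1.5, |7|->8, |5|->6, |7|->8, |4|->5
Step 3: Attach original signs; sum ranks with positive sign and with negative sign.
W+ = 8 + 3.5 + 1.5 + 8 = 21
W- = 3.5 + 1.5 + 6 + 8 + 5 = 24
(Check: W+ + W- = 45 should equal n(n+1)/2 = 45.)
Step 4: Test statistic W = min(W+, W-) = 21.
Step 5: Ties in |d|, so use the tie-corrected normal approximation.
        E[W] = n(n+1)/4 = 9*10/4 = 22.5.
        Tie groups: |d|=1 (t=2), |d|=3 (t=2), |d|=7 (t=3); sum(t^3 - t) = 36.
        Var[W] = n(n+1)(2n+1)/24 - sum(t^3-t)/48 = 1710/24 - 36/48 = 70.5.
        z = (W - E[W]) / sqrt(Var[W]) = (21 - 22.5) / 8.3964 = -0.1786.
        Two-sided p = 2*Phi(z) = 0.858215.
Step 6: alpha = 0.05. fail to reject H0.

W+ = 21, W- = 24, W = min = 21, p = 0.858215, fail to reject H0.


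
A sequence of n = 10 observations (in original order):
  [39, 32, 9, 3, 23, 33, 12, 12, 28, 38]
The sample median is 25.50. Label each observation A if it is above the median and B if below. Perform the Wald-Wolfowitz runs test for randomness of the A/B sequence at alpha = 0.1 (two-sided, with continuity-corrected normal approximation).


Step 1: Compute median = 25.50; label A = above, B = below.
Labels in order: AABBBABBAA  (n_A = 5, n_B = 5)
Step 2: Count runs R = 5.
Step 3: Under H0 (random ordering), E[R] = 2*n_A*n_B/(n_A+n_B) + 1 = 2*5*5/10 + 1 = 6.0000.
        Var[R] = 2*n_A*n_B*(2*n_A*n_B - n_A - n_B) / ((n_A+n_B)^2 * (n_A+n_B-1)) = 2000/900 = 2.2222.
        SD[R] = 1.4907.
Step 4: Continuity-corrected z = (R + 0.5 - E[R]) / SD[R] = (5 + 0.5 - 6.0000) / 1.4907 = -0.3354.
Step 5: Two-sided p-value via normal approximation = 2*(1 - Phi(|z|)) = 0.737316.
Step 6: alpha = 0.1. fail to reject H0.

R = 5, z = -0.3354, p = 0.737316, fail to reject H0.


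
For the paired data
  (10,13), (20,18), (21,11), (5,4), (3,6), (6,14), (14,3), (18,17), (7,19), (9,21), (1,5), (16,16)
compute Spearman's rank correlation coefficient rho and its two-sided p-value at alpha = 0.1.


Step 1: Rank x and y separately (midranks; no ties here).
rank(x): 10->7, 20->11, 21->12, 5->3, 3->2, 6->4, 14->8, 18->10, 7->5, 9->6, 1->1, 16->9
rank(y): 13->6, 18->10, 11->5, 4->2, 6->4, 14->7, 3->1, 17->9, 19->11, 21->12, 5->3, 16->8
Step 2: d_i = R_x(i) - R_y(i); compute d_i^2.
  (7-6)^2=1, (11-10)^2=1, (12-5)^2=49, (3-2)^2=1, (2-4)^2=4, (4-7)^2=9, (8-1)^2=49, (10-9)^2=1, (5-11)^2=36, (6-12)^2=36, (1-3)^2=4, (9-8)^2=1
sum(d^2) = 192.
Step 3: rho = 1 - 6*192 / (12*(12^2 - 1)) = 1 - 1152/1716 = 0.328671.
Step 4: Under H0, t = rho * sqrt((n-2)/(1-rho^2)) = 1.1005 ~ t(10).
Step 5: Two-sided p-value from the t-distribution with 10 df = 0.296904.
Step 6: alpha = 0.1. fail to reject H0.

rho = 0.3287, p = 0.296904, fail to reject H0 at alpha = 0.1.


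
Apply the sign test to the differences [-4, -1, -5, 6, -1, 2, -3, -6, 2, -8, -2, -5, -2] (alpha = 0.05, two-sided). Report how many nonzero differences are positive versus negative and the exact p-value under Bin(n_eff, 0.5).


Step 1: Discard zero differences. Original n = 13; n_eff = number of nonzero differences = 13.
Nonzero differences (with sign): -4, -1, -5, +6, -1, +2, -3, -6, +2, -8, -2, -5, -2
Step 2: Count signs: positive = 3, negative = 10.
Step 3: Under H0: P(positive) = 0.5, so the number of positives S ~ Bin(13, 0.5).
Step 4: Two-sided exact p-value = sum of Bin(13,0.5) probabilities at or below the observed probability = 0.092285.
Step 5: alpha = 0.05. fail to reject H0.

n_eff = 13, pos = 3, neg = 10, p = 0.092285, fail to reject H0.


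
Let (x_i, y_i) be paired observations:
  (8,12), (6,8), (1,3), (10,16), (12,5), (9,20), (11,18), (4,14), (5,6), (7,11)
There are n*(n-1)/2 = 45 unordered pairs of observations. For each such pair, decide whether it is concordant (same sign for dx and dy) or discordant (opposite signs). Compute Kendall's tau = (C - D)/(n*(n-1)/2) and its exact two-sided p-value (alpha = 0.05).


Step 1: Enumerate the 45 unordered pairs (i,j) with i<j and classify each by sign(x_j-x_i) * sign(y_j-y_i).
  (1,2):dx=-2,dy=-4->C; (1,3):dx=-7,dy=-9->C; (1,4):dx=+2,dy=+4->C; (1,5):dx=+4,dy=-7->D
  (1,6):dx=+1,dy=+8->C; (1,7):dx=+3,dy=+6->C; (1,8):dx=-4,dy=+2->D; (1,9):dx=-3,dy=-6->C
  (1,10):dx=-1,dy=-1->C; (2,3):dx=-5,dy=-5->C; (2,4):dx=+4,dy=+8->C; (2,5):dx=+6,dy=-3->D
  (2,6):dx=+3,dy=+12->C; (2,7):dx=+5,dy=+10->C; (2,8):dx=-2,dy=+6->D; (2,9):dx=-1,dy=-2->C
  (2,10):dx=+1,dy=+3->C; (3,4):dx=+9,dy=+13->C; (3,5):dx=+11,dy=+2->C; (3,6):dx=+8,dy=+17->C
  (3,7):dx=+10,dy=+15->C; (3,8):dx=+3,dy=+11->C; (3,9):dx=+4,dy=+3->C; (3,10):dx=+6,dy=+8->C
  (4,5):dx=+2,dy=-11->D; (4,6):dx=-1,dy=+4->D; (4,7):dx=+1,dy=+2->C; (4,8):dx=-6,dy=-2->C
  (4,9):dx=-5,dy=-10->C; (4,10):dx=-3,dy=-5->C; (5,6):dx=-3,dy=+15->D; (5,7):dx=-1,dy=+13->D
  (5,8):dx=-8,dy=+9->D; (5,9):dx=-7,dy=+1->D; (5,10):dx=-5,dy=+6->D; (6,7):dx=+2,dy=-2->D
  (6,8):dx=-5,dy=-6->C; (6,9):dx=-4,dy=-14->C; (6,10):dx=-2,dy=-9->C; (7,8):dx=-7,dy=-4->C
  (7,9):dx=-6,dy=-12->C; (7,10):dx=-4,dy=-7->C; (8,9):dx=+1,dy=-8->D; (8,10):dx=+3,dy=-3->D
  (9,10):dx=+2,dy=+5->C
Step 2: C = 31, D = 14, total pairs = 45.
Step 3: tau = (C - D)/(n(n-1)/2) = (31 - 14)/45 = 0.377778.
Step 4: Exact two-sided p-value (enumerate n! = 3628800 permutations of y under H0): p = 0.155742.
Step 5: alpha = 0.05. fail to reject H0.

tau_b = 0.3778 (C=31, D=14), p = 0.155742, fail to reject H0.


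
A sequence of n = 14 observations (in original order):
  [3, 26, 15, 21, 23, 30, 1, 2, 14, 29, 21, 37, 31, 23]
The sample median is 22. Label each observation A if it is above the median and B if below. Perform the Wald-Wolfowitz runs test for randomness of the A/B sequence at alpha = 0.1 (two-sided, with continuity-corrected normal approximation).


Step 1: Compute median = 22; label A = above, B = below.
Labels in order: BABBAABBBABAAA  (n_A = 7, n_B = 7)
Step 2: Count runs R = 8.
Step 3: Under H0 (random ordering), E[R] = 2*n_A*n_B/(n_A+n_B) + 1 = 2*7*7/14 + 1 = 8.0000.
        Var[R] = 2*n_A*n_B*(2*n_A*n_B - n_A - n_B) / ((n_A+n_B)^2 * (n_A+n_B-1)) = 8232/2548 = 3.2308.
        SD[R] = 1.7974.
Step 4: R = E[R], so z = 0 with no continuity correction.
Step 5: Two-sided p-value via normal approximation = 2*(1 - Phi(|z|)) = 1.000000.
Step 6: alpha = 0.1. fail to reject H0.

R = 8, z = 0.0000, p = 1.000000, fail to reject H0.


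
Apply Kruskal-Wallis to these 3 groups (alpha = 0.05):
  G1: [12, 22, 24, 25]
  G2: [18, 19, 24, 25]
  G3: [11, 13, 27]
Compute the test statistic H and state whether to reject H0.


Step 1: Combine all N = 11 observations and assign midranks.
sorted (value, group, rank): (11,G3,1), (12,G1,2), (13,G3,3), (18,G2,4), (19,G2,5), (22,G1,6), (24,G1,7.5), (24,G2,7.5), (25,G1,9.5), (25,G2,9.5), (27,G3,11)
Step 2: Sum ranks within each group.
R_1 = 25 (n_1 = 4)
R_2 = 26 (n_2 = 4)
R_3 = 15 (n_3 = 3)
Step 3: H = 12/(N(N+1)) * sum(R_i^2/n_i) - 3(N+1)
     = 12/(11*12) * (25^2/4 + 26^2/4 + 15^2/3) - 3*12
     = 0.090909 * 400.25 - 36
     = 0.386364.
Step 4: Ties present; correction factor C = 1 - 12/(11^3 - 11) = 0.990909. Corrected H = 0.386364 / 0.990909 = 0.389908.
Step 5: Under H0, H ~ chi^2(2); p-value = 0.822872.
Step 6: alpha = 0.05. fail to reject H0.

H = 0.3899, df = 2, p = 0.822872, fail to reject H0.


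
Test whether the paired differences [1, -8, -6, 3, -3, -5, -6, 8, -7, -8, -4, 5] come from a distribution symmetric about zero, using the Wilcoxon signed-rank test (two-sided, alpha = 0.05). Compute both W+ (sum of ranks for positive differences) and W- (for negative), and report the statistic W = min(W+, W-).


Step 1: Drop any zero differences (none here) and take |d_i|.
|d| = [1, 8, 6, 3, 3, 5, 6, 8, 7, 8, 4, 5]
Step 2: Midrank |d_i| (ties get averaged ranks).
ranks: |1|->1, |8|->11, |6|->7.5, |3|->2.5, |3|->2.5, |5|->5.5, |6|->7.5, |8|->11, |7|->9, |8|->11, |4|->4, |5|->5.5
Step 3: Attach original signs; sum ranks with positive sign and with negative sign.
W+ = 1 + 2.5 + 11 + 5.5 = 20
W- = 11 + 7.5 + 2.5 + 5.5 + 7.5 + 9 + 11 + 4 = 58
(Check: W+ + W- = 78 should equal n(n+1)/2 = 78.)
Step 4: Test statistic W = min(W+, W-) = 20.
Step 5: Ties in |d|, so use the tie-corrected normal approximation.
        E[W] = n(n+1)/4 = 12*13/4 = 39.
        Tie groups: |d|=3 (t=2), |d|=5 (t=2), |d|=6 (t=2), |d|=8 (t=3); sum(t^3 - t) = 42.
        Var[W] = n(n+1)(2n+1)/24 - sum(t^3-t)/48 = 3900/24 - 42/48 = 161.625.
        z = (W - E[W]) / sqrt(Var[W]) = (20 - 39) / 12.7132 = -1.4945.
        Two-sided p = 2*Phi(z) = 0.135042.
Step 6: alpha = 0.05. fail to reject H0.

W+ = 20, W- = 58, W = min = 20, p = 0.135042, fail to reject H0.


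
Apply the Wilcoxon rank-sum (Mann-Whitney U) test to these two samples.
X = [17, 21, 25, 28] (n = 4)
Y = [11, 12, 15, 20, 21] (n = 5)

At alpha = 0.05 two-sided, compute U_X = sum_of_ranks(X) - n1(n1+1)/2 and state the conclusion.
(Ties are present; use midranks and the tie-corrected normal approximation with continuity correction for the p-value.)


Step 1: Combine and sort all 9 observations; assign midranks.
sorted (value, group): (11,Y), (12,Y), (15,Y), (17,X), (20,Y), (21,X), (21,Y), (25,X), (28,X)
ranks: 11->1, 12->2, 15->3, 17->4, 20->5, 21->6.5, 21->6.5, 25->8, 28->9
Step 2: Rank sum for X: R1 = 4 + 6.5 + 8 + 9 = 27.5.
Step 3: U_X = R1 - n1(n1+1)/2 = 27.5 - 4*5/2 = 27.5 - 10 = 17.5.
       U_Y = n1*n2 - U_X = 20 - 17.5 = 2.5.
Step 4: Ties are present, so use the tie-corrected normal approximation (with continuity correction) for the p-value.
Step 5: p-value = 0.085100; compare to alpha = 0.05. fail to reject H0.

U_X = 17.5, p = 0.085100, fail to reject H0 at alpha = 0.05.


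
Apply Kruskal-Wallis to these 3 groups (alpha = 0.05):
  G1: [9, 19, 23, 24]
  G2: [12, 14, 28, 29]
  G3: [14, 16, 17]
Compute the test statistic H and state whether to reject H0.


Step 1: Combine all N = 11 observations and assign midranks.
sorted (value, group, rank): (9,G1,1), (12,G2,2), (14,G2,3.5), (14,G3,3.5), (16,G3,5), (17,G3,6), (19,G1,7), (23,G1,8), (24,G1,9), (28,G2,10), (29,G2,11)
Step 2: Sum ranks within each group.
R_1 = 25 (n_1 = 4)
R_2 = 26.5 (n_2 = 4)
R_3 = 14.5 (n_3 = 3)
Step 3: H = 12/(N(N+1)) * sum(R_i^2/n_i) - 3(N+1)
     = 12/(11*12) * (25^2/4 + 26.5^2/4 + 14.5^2/3) - 3*12
     = 0.090909 * 401.896 - 36
     = 0.535985.
Step 4: Ties present; correction factor C = 1 - 6/(11^3 - 11) = 0.995455. Corrected H = 0.535985 / 0.995455 = 0.538432.
Step 5: Under H0, H ~ chi^2(2); p-value = 0.763978.
Step 6: alpha = 0.05. fail to reject H0.

H = 0.5384, df = 2, p = 0.763978, fail to reject H0.


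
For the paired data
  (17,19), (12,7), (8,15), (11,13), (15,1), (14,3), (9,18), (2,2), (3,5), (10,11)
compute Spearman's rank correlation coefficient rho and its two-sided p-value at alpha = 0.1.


Step 1: Rank x and y separately (midranks; no ties here).
rank(x): 17->10, 12->7, 8->3, 11->6, 15->9, 14->8, 9->4, 2->1, 3->2, 10->5
rank(y): 19->10, 7->5, 15->8, 13->7, 1->1, 3->3, 18->9, 2->2, 5->4, 11->6
Step 2: d_i = R_x(i) - R_y(i); compute d_i^2.
  (10-10)^2=0, (7-5)^2=4, (3-8)^2=25, (6-7)^2=1, (9-1)^2=64, (8-3)^2=25, (4-9)^2=25, (1-2)^2=1, (2-4)^2=4, (5-6)^2=1
sum(d^2) = 150.
Step 3: rho = 1 - 6*150 / (10*(10^2 - 1)) = 1 - 900/990 = 0.090909.
Step 4: Under H0, t = rho * sqrt((n-2)/(1-rho^2)) = 0.2582 ~ t(8).
Step 5: Two-sided p-value from the t-distribution with 8 df = 0.802772.
Step 6: alpha = 0.1. fail to reject H0.

rho = 0.0909, p = 0.802772, fail to reject H0 at alpha = 0.1.


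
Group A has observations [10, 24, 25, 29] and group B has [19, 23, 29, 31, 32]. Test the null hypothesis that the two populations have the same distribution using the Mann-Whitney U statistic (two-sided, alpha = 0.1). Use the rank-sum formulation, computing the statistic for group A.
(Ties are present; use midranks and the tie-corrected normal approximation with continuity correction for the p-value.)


Step 1: Combine and sort all 9 observations; assign midranks.
sorted (value, group): (10,X), (19,Y), (23,Y), (24,X), (25,X), (29,X), (29,Y), (31,Y), (32,Y)
ranks: 10->1, 19->2, 23->3, 24->4, 25->5, 29->6.5, 29->6.5, 31->8, 32->9
Step 2: Rank sum for X: R1 = 1 + 4 + 5 + 6.5 = 16.5.
Step 3: U_X = R1 - n1(n1+1)/2 = 16.5 - 4*5/2 = 16.5 - 10 = 6.5.
       U_Y = n1*n2 - U_X = 20 - 6.5 = 13.5.
Step 4: Ties are present, so use the tie-corrected normal approximation (with continuity correction) for the p-value.
Step 5: p-value = 0.460558; compare to alpha = 0.1. fail to reject H0.

U_X = 6.5, p = 0.460558, fail to reject H0 at alpha = 0.1.


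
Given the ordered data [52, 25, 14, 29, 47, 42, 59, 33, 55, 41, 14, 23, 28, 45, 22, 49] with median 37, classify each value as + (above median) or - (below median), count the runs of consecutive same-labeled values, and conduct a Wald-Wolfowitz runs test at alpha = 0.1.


Step 1: Compute median = 37; label A = above, B = below.
Labels in order: ABBBAAABAABBBABA  (n_A = 8, n_B = 8)
Step 2: Count runs R = 9.
Step 3: Under H0 (random ordering), E[R] = 2*n_A*n_B/(n_A+n_B) + 1 = 2*8*8/16 + 1 = 9.0000.
        Var[R] = 2*n_A*n_B*(2*n_A*n_B - n_A - n_B) / ((n_A+n_B)^2 * (n_A+n_B-1)) = 14336/3840 = 3.7333.
        SD[R] = 1.9322.
Step 4: R = E[R], so z = 0 with no continuity correction.
Step 5: Two-sided p-value via normal approximation = 2*(1 - Phi(|z|)) = 1.000000.
Step 6: alpha = 0.1. fail to reject H0.

R = 9, z = 0.0000, p = 1.000000, fail to reject H0.


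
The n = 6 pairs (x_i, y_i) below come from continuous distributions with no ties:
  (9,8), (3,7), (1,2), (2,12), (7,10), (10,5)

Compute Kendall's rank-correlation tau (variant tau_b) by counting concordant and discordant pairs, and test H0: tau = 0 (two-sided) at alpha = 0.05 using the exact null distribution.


Step 1: Enumerate the 15 unordered pairs (i,j) with i<j and classify each by sign(x_j-x_i) * sign(y_j-y_i).
  (1,2):dx=-6,dy=-1->C; (1,3):dx=-8,dy=-6->C; (1,4):dx=-7,dy=+4->D; (1,5):dx=-2,dy=+2->D
  (1,6):dx=+1,dy=-3->D; (2,3):dx=-2,dy=-5->C; (2,4):dx=-1,dy=+5->D; (2,5):dx=+4,dy=+3->C
  (2,6):dx=+7,dy=-2->D; (3,4):dx=+1,dy=+10->C; (3,5):dx=+6,dy=+8->C; (3,6):dx=+9,dy=+3->C
  (4,5):dx=+5,dy=-2->D; (4,6):dx=+8,dy=-7->D; (5,6):dx=+3,dy=-5->D
Step 2: C = 7, D = 8, total pairs = 15.
Step 3: tau = (C - D)/(n(n-1)/2) = (7 - 8)/15 = -0.066667.
Step 4: Exact two-sided p-value (enumerate n! = 720 permutations of y under H0): p = 1.000000.
Step 5: alpha = 0.05. fail to reject H0.

tau_b = -0.0667 (C=7, D=8), p = 1.000000, fail to reject H0.


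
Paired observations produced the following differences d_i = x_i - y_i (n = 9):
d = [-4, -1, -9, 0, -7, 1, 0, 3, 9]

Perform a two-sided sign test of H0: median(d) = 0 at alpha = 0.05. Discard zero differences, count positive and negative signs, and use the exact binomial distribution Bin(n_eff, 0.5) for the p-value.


Step 1: Discard zero differences. Original n = 9; n_eff = number of nonzero differences = 7.
Nonzero differences (with sign): -4, -1, -9, -7, +1, +3, +9
Step 2: Count signs: positive = 3, negative = 4.
Step 3: Under H0: P(positive) = 0.5, so the number of positives S ~ Bin(7, 0.5).
Step 4: Two-sided exact p-value = sum of Bin(7,0.5) probabilities at or below the observed probability = 1.000000.
Step 5: alpha = 0.05. fail to reject H0.

n_eff = 7, pos = 3, neg = 4, p = 1.000000, fail to reject H0.


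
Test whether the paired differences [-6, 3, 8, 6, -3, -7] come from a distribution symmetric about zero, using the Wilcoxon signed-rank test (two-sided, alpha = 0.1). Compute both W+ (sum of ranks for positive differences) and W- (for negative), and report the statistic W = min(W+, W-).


Step 1: Drop any zero differences (none here) and take |d_i|.
|d| = [6, 3, 8, 6, 3, 7]
Step 2: Midrank |d_i| (ties get averaged ranks).
ranks: |6|->3.5, |3|->1.5, |8|->6, |6|->3.5, |3|->1.5, |7|->5
Step 3: Attach original signs; sum ranks with positive sign and with negative sign.
W+ = 1.5 + 6 + 3.5 = 11
W- = 3.5 + 1.5 + 5 = 10
(Check: W+ + W- = 21 should equal n(n+1)/2 = 21.)
Step 4: Test statistic W = min(W+, W-) = 10.
Step 5: Ties in |d|, so use the tie-corrected normal approximation.
        E[W] = n(n+1)/4 = 6*7/4 = 10.5.
        Tie groups: |d|=3 (t=2), |d|=6 (t=2); sum(t^3 - t) = 12.
        Var[W] = n(n+1)(2n+1)/24 - sum(t^3-t)/48 = 546/24 - 12/48 = 22.5.
        z = (W - E[W]) / sqrt(Var[W]) = (10 - 10.5) / 4.7434 = -0.1054.
        Two-sided p = 2*Phi(z) = 0.916051.
Step 6: alpha = 0.1. fail to reject H0.

W+ = 11, W- = 10, W = min = 10, p = 0.916051, fail to reject H0.


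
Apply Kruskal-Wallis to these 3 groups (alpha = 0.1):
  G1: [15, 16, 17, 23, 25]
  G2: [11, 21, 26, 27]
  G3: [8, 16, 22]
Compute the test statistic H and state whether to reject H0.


Step 1: Combine all N = 12 observations and assign midranks.
sorted (value, group, rank): (8,G3,1), (11,G2,2), (15,G1,3), (16,G1,4.5), (16,G3,4.5), (17,G1,6), (21,G2,7), (22,G3,8), (23,G1,9), (25,G1,10), (26,G2,11), (27,G2,12)
Step 2: Sum ranks within each group.
R_1 = 32.5 (n_1 = 5)
R_2 = 32 (n_2 = 4)
R_3 = 13.5 (n_3 = 3)
Step 3: H = 12/(N(N+1)) * sum(R_i^2/n_i) - 3(N+1)
     = 12/(12*13) * (32.5^2/5 + 32^2/4 + 13.5^2/3) - 3*13
     = 0.076923 * 528 - 39
     = 1.615385.
Step 4: Ties present; correction factor C = 1 - 6/(12^3 - 12) = 0.996503. Corrected H = 1.615385 / 0.996503 = 1.621053.
Step 5: Under H0, H ~ chi^2(2); p-value = 0.444624.
Step 6: alpha = 0.1. fail to reject H0.

H = 1.6211, df = 2, p = 0.444624, fail to reject H0.


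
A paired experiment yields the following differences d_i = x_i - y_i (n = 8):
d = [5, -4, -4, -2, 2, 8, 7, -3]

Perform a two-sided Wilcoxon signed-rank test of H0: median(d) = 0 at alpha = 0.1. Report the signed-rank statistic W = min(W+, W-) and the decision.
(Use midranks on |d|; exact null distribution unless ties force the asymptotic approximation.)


Step 1: Drop any zero differences (none here) and take |d_i|.
|d| = [5, 4, 4, 2, 2, 8, 7, 3]
Step 2: Midrank |d_i| (ties get averaged ranks).
ranks: |5|->6, |4|->4.5, |4|->4.5, |2|->1.5, |2|->1.5, |8|->8, |7|->7, |3|->3
Step 3: Attach original signs; sum ranks with positive sign and with negative sign.
W+ = 6 + 1.5 + 8 + 7 = 22.5
W- = 4.5 + 4.5 + 1.5 + 3 = 13.5
(Check: W+ + W- = 36 should equal n(n+1)/2 = 36.)
Step 4: Test statistic W = min(W+, W-) = 13.5.
Step 5: Ties in |d|, so use the tie-corrected normal approximation.
        E[W] = n(n+1)/4 = 8*9/4 = 18.
        Tie groups: |d|=2 (t=2), |d|=4 (t=2); sum(t^3 - t) = 12.
        Var[W] = n(n+1)(2n+1)/24 - sum(t^3-t)/48 = 1224/24 - 12/48 = 50.75.
        z = (W - E[W]) / sqrt(Var[W]) = (13.5 - 18) / 7.1239 = -0.6317.
        Two-sided p = 2*Phi(z) = 0.527599.
Step 6: alpha = 0.1. fail to reject H0.

W+ = 22.5, W- = 13.5, W = min = 13.5, p = 0.527599, fail to reject H0.


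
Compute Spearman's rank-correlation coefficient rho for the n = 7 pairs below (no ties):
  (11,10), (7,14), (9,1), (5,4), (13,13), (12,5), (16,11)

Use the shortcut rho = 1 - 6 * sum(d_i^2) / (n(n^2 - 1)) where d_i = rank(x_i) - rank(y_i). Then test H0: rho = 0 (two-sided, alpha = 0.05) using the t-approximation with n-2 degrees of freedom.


Step 1: Rank x and y separately (midranks; no ties here).
rank(x): 11->4, 7->2, 9->3, 5->1, 13->6, 12->5, 16->7
rank(y): 10->4, 14->7, 1->1, 4->2, 13->6, 5->3, 11->5
Step 2: d_i = R_x(i) - R_y(i); compute d_i^2.
  (4-4)^2=0, (2-7)^2=25, (3-1)^2=4, (1-2)^2=1, (6-6)^2=0, (5-3)^2=4, (7-5)^2=4
sum(d^2) = 38.
Step 3: rho = 1 - 6*38 / (7*(7^2 - 1)) = 1 - 228/336 = 0.321429.
Step 4: Under H0, t = rho * sqrt((n-2)/(1-rho^2)) = 0.7590 ~ t(5).
Step 5: Two-sided p-value from the t-distribution with 5 df = 0.482072.
Step 6: alpha = 0.05. fail to reject H0.

rho = 0.3214, p = 0.482072, fail to reject H0 at alpha = 0.05.


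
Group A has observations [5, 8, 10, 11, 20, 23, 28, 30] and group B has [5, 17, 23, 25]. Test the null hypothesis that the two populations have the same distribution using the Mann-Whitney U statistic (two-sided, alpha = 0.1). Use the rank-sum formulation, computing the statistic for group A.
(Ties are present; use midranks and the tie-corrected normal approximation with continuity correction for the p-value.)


Step 1: Combine and sort all 12 observations; assign midranks.
sorted (value, group): (5,X), (5,Y), (8,X), (10,X), (11,X), (17,Y), (20,X), (23,X), (23,Y), (25,Y), (28,X), (30,X)
ranks: 5->1.5, 5->1.5, 8->3, 10->4, 11->5, 17->6, 20->7, 23->8.5, 23->8.5, 25->10, 28->11, 30->12
Step 2: Rank sum for X: R1 = 1.5 + 3 + 4 + 5 + 7 + 8.5 + 11 + 12 = 52.
Step 3: U_X = R1 - n1(n1+1)/2 = 52 - 8*9/2 = 52 - 36 = 16.
       U_Y = n1*n2 - U_X = 32 - 16 = 16.
Step 4: Ties are present, so use the tie-corrected normal approximation (with continuity correction) for the p-value.
Step 5: p-value = 1.000000; compare to alpha = 0.1. fail to reject H0.

U_X = 16, p = 1.000000, fail to reject H0 at alpha = 0.1.


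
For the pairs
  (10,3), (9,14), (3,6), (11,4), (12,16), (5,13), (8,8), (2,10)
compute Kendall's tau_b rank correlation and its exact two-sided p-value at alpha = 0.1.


Step 1: Enumerate the 28 unordered pairs (i,j) with i<j and classify each by sign(x_j-x_i) * sign(y_j-y_i).
  (1,2):dx=-1,dy=+11->D; (1,3):dx=-7,dy=+3->D; (1,4):dx=+1,dy=+1->C; (1,5):dx=+2,dy=+13->C
  (1,6):dx=-5,dy=+10->D; (1,7):dx=-2,dy=+5->D; (1,8):dx=-8,dy=+7->D; (2,3):dx=-6,dy=-8->C
  (2,4):dx=+2,dy=-10->D; (2,5):dx=+3,dy=+2->C; (2,6):dx=-4,dy=-1->C; (2,7):dx=-1,dy=-6->C
  (2,8):dx=-7,dy=-4->C; (3,4):dx=+8,dy=-2->D; (3,5):dx=+9,dy=+10->C; (3,6):dx=+2,dy=+7->C
  (3,7):dx=+5,dy=+2->C; (3,8):dx=-1,dy=+4->D; (4,5):dx=+1,dy=+12->C; (4,6):dx=-6,dy=+9->D
  (4,7):dx=-3,dy=+4->D; (4,8):dx=-9,dy=+6->D; (5,6):dx=-7,dy=-3->C; (5,7):dx=-4,dy=-8->C
  (5,8):dx=-10,dy=-6->C; (6,7):dx=+3,dy=-5->D; (6,8):dx=-3,dy=-3->C; (7,8):dx=-6,dy=+2->D
Step 2: C = 15, D = 13, total pairs = 28.
Step 3: tau = (C - D)/(n(n-1)/2) = (15 - 13)/28 = 0.071429.
Step 4: Exact two-sided p-value (enumerate n! = 40320 permutations of y under H0): p = 0.904861.
Step 5: alpha = 0.1. fail to reject H0.

tau_b = 0.0714 (C=15, D=13), p = 0.904861, fail to reject H0.


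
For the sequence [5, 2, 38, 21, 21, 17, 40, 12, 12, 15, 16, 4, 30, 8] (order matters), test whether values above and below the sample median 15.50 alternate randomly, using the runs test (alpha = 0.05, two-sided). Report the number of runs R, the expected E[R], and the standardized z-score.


Step 1: Compute median = 15.50; label A = above, B = below.
Labels in order: BBAAAAABBBABAB  (n_A = 7, n_B = 7)
Step 2: Count runs R = 7.
Step 3: Under H0 (random ordering), E[R] = 2*n_A*n_B/(n_A+n_B) + 1 = 2*7*7/14 + 1 = 8.0000.
        Var[R] = 2*n_A*n_B*(2*n_A*n_B - n_A - n_B) / ((n_A+n_B)^2 * (n_A+n_B-1)) = 8232/2548 = 3.2308.
        SD[R] = 1.7974.
Step 4: Continuity-corrected z = (R + 0.5 - E[R]) / SD[R] = (7 + 0.5 - 8.0000) / 1.7974 = -0.2782.
Step 5: Two-sided p-value via normal approximation = 2*(1 - Phi(|z|)) = 0.780879.
Step 6: alpha = 0.05. fail to reject H0.

R = 7, z = -0.2782, p = 0.780879, fail to reject H0.


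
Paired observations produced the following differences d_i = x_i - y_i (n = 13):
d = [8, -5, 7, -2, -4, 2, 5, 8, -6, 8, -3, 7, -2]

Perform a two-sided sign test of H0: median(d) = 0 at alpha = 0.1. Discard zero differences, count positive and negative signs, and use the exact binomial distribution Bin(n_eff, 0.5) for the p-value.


Step 1: Discard zero differences. Original n = 13; n_eff = number of nonzero differences = 13.
Nonzero differences (with sign): +8, -5, +7, -2, -4, +2, +5, +8, -6, +8, -3, +7, -2
Step 2: Count signs: positive = 7, negative = 6.
Step 3: Under H0: P(positive) = 0.5, so the number of positives S ~ Bin(13, 0.5).
Step 4: Two-sided exact p-value = sum of Bin(13,0.5) probabilities at or below the observed probability = 1.000000.
Step 5: alpha = 0.1. fail to reject H0.

n_eff = 13, pos = 7, neg = 6, p = 1.000000, fail to reject H0.


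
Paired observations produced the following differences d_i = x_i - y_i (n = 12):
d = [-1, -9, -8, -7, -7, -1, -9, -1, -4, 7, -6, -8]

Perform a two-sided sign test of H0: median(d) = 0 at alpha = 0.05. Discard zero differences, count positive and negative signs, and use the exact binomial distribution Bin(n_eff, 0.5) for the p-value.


Step 1: Discard zero differences. Original n = 12; n_eff = number of nonzero differences = 12.
Nonzero differences (with sign): -1, -9, -8, -7, -7, -1, -9, -1, -4, +7, -6, -8
Step 2: Count signs: positive = 1, negative = 11.
Step 3: Under H0: P(positive) = 0.5, so the number of positives S ~ Bin(12, 0.5).
Step 4: Two-sided exact p-value = sum of Bin(12,0.5) probabilities at or below the observed probability = 0.006348.
Step 5: alpha = 0.05. reject H0.

n_eff = 12, pos = 1, neg = 11, p = 0.006348, reject H0.


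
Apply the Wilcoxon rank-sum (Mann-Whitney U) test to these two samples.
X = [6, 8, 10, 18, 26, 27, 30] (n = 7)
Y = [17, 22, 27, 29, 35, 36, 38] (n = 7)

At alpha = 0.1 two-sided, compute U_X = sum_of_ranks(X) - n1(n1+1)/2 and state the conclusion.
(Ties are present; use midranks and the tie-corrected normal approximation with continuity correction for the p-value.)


Step 1: Combine and sort all 14 observations; assign midranks.
sorted (value, group): (6,X), (8,X), (10,X), (17,Y), (18,X), (22,Y), (26,X), (27,X), (27,Y), (29,Y), (30,X), (35,Y), (36,Y), (38,Y)
ranks: 6->1, 8->2, 10->3, 17->4, 18->5, 22->6, 26->7, 27->8.5, 27->8.5, 29->10, 30->11, 35->12, 36->13, 38->14
Step 2: Rank sum for X: R1 = 1 + 2 + 3 + 5 + 7 + 8.5 + 11 = 37.5.
Step 3: U_X = R1 - n1(n1+1)/2 = 37.5 - 7*8/2 = 37.5 - 28 = 9.5.
       U_Y = n1*n2 - U_X = 49 - 9.5 = 39.5.
Step 4: Ties are present, so use the tie-corrected normal approximation (with continuity correction) for the p-value.
Step 5: p-value = 0.063627; compare to alpha = 0.1. reject H0.

U_X = 9.5, p = 0.063627, reject H0 at alpha = 0.1.


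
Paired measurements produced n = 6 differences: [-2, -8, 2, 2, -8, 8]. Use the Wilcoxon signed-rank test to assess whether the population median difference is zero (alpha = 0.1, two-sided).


Step 1: Drop any zero differences (none here) and take |d_i|.
|d| = [2, 8, 2, 2, 8, 8]
Step 2: Midrank |d_i| (ties get averaged ranks).
ranks: |2|->2, |8|->5, |2|->2, |2|->2, |8|->5, |8|->5
Step 3: Attach original signs; sum ranks with positive sign and with negative sign.
W+ = 2 + 2 + 5 = 9
W- = 2 + 5 + 5 = 12
(Check: W+ + W- = 21 should equal n(n+1)/2 = 21.)
Step 4: Test statistic W = min(W+, W-) = 9.
Step 5: Ties in |d|, so use the tie-corrected normal approximation.
        E[W] = n(n+1)/4 = 6*7/4 = 10.5.
        Tie groups: |d|=2 (t=3), |d|=8 (t=3); sum(t^3 - t) = 48.
        Var[W] = n(n+1)(2n+1)/24 - sum(t^3-t)/48 = 546/24 - 48/48 = 21.75.
        z = (W - E[W]) / sqrt(Var[W]) = (9 - 10.5) / 4.6637 = -0.3216.
        Two-sided p = 2*Phi(z) = 0.747730.
Step 6: alpha = 0.1. fail to reject H0.

W+ = 9, W- = 12, W = min = 9, p = 0.747730, fail to reject H0.


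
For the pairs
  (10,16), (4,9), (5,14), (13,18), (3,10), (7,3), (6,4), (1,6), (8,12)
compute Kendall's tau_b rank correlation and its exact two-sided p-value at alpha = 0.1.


Step 1: Enumerate the 36 unordered pairs (i,j) with i<j and classify each by sign(x_j-x_i) * sign(y_j-y_i).
  (1,2):dx=-6,dy=-7->C; (1,3):dx=-5,dy=-2->C; (1,4):dx=+3,dy=+2->C; (1,5):dx=-7,dy=-6->C
  (1,6):dx=-3,dy=-13->C; (1,7):dx=-4,dy=-12->C; (1,8):dx=-9,dy=-10->C; (1,9):dx=-2,dy=-4->C
  (2,3):dx=+1,dy=+5->C; (2,4):dx=+9,dy=+9->C; (2,5):dx=-1,dy=+1->D; (2,6):dx=+3,dy=-6->D
  (2,7):dx=+2,dy=-5->D; (2,8):dx=-3,dy=-3->C; (2,9):dx=+4,dy=+3->C; (3,4):dx=+8,dy=+4->C
  (3,5):dx=-2,dy=-4->C; (3,6):dx=+2,dy=-11->D; (3,7):dx=+1,dy=-10->D; (3,8):dx=-4,dy=-8->C
  (3,9):dx=+3,dy=-2->D; (4,5):dx=-10,dy=-8->C; (4,6):dx=-6,dy=-15->C; (4,7):dx=-7,dy=-14->C
  (4,8):dx=-12,dy=-12->C; (4,9):dx=-5,dy=-6->C; (5,6):dx=+4,dy=-7->D; (5,7):dx=+3,dy=-6->D
  (5,8):dx=-2,dy=-4->C; (5,9):dx=+5,dy=+2->C; (6,7):dx=-1,dy=+1->D; (6,8):dx=-6,dy=+3->D
  (6,9):dx=+1,dy=+9->C; (7,8):dx=-5,dy=+2->D; (7,9):dx=+2,dy=+8->C; (8,9):dx=+7,dy=+6->C
Step 2: C = 25, D = 11, total pairs = 36.
Step 3: tau = (C - D)/(n(n-1)/2) = (25 - 11)/36 = 0.388889.
Step 4: Exact two-sided p-value (enumerate n! = 362880 permutations of y under H0): p = 0.180181.
Step 5: alpha = 0.1. fail to reject H0.

tau_b = 0.3889 (C=25, D=11), p = 0.180181, fail to reject H0.
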